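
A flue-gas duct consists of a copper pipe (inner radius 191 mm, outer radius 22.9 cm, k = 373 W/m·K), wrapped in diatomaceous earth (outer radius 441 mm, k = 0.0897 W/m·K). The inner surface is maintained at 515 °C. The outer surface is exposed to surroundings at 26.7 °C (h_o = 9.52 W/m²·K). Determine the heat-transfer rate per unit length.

Q' = 407 W/m

Treat each layer as a resistance in series:
  R'_copper = ln(0.229/0.191)/(2πk) = 0.1814/(2π·373) = 7.742×10^-5 m·K/W
  R'_diatomaceous earth = ln(0.441/0.229)/(2πk) = 0.6553/(2π·0.0897) = 1.163 m·K/W
  R'_conv,out = 1/(2πr h) = 1/(2π·0.441·9.52) = 0.03791 m·K/W
ΣR = 7.742×10^-5 + 1.163 + 0.03791 = 1.201 m·K/W
Q' = ΔT/ΣR = (515 °C − 26.7 °C)/1.201 = 407 W/m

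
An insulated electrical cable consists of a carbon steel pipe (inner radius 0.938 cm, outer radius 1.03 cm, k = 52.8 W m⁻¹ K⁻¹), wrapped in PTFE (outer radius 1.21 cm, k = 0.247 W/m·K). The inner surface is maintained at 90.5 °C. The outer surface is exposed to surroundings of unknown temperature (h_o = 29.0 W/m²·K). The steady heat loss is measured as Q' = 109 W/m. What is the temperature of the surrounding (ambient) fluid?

T_out = 29.7 °C

Series resistances:
  R'_carbon steel = ln(0.0103/0.00938)/(2πk) = 0.09356/(2π·52.8) = 2.820×10^-4 m·K/W
  R'_PTFE = ln(0.0121/0.0103)/(2πk) = 0.1611/(2π·0.247) = 0.1038 m·K/W
  R'_conv,out = 1/(2πr h) = 1/(2π·0.0121·29.0) = 0.4536 m·K/W
ΣR = 0.5576 m·K/W
ΔT = Q'·ΣR = 109 × 0.5576 = 60.78 K
Heat flows outward, so T_out = T_in − ΔT = 90.5 − 60.78 = 29.7 °C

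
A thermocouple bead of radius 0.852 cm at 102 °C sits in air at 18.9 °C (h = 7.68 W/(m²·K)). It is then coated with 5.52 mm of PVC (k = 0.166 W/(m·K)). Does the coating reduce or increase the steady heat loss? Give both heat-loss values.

Critical radius for a sphere: r_cr = 2k/h = 0.0432 m = 4.32 cm.
Outer radius after coating: r₂ = 0.00852 + 0.00552 = 0.01404 m.
Since r₁ < r_cr and r₂ ≤ r_cr, the coating moves toward the maximum at r_cr — heat loss rises.
Bare: R = 1/(4πr₁²h) = 142.7 K/W; Q = 83.1/142.7 = 0.582 W.
Coated: R = R_cond + R_conv = 74.69 K/W; Q = 83.1/74.69 = 1.11 W.

increases: 0.582 → 1.11 W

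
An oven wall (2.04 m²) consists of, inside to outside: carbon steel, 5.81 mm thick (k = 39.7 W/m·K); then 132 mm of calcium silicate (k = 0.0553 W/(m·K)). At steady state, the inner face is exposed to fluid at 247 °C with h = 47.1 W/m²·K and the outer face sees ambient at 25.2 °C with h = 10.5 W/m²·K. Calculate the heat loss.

Q = 181 W

Treat each layer as a resistance in series:
  R_conv,in = 1/(hA) = 1/(47.1·2.04) = 0.01041 K/W
  R_carbon steel = L/(kA) = 0.00581/(39.7·2.04) = 7.174×10^-5 K/W
  R_calcium silicate = L/(kA) = 0.132/(0.0553·2.04) = 1.170 K/W
  R_conv,out = 1/(hA) = 1/(10.5·2.04) = 0.04669 K/W
ΣR = 0.01041 + 7.174×10^-5 + 1.170 + 0.04669 = 1.227 K/W
Q = ΔT/ΣR = (247 °C − 25.2 °C)/1.227 = 181 W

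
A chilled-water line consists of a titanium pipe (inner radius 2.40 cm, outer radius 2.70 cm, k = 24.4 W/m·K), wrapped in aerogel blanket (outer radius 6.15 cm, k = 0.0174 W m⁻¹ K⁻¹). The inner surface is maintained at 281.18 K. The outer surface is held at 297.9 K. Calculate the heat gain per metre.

Q' = 2.22 W/m

Resistance network (inner→outer):
  R'_titanium = ln(0.0270/0.0240)/(2πk) = 0.1178/(2π·24.4) = 7.683×10^-4 m·K/W
  R'_aerogel blanket = ln(0.0615/0.0270)/(2πk) = 0.8232/(2π·0.0174) = 7.530 m·K/W
ΣR = 7.683×10^-4 + 7.530 = 7.531 m·K/W
Q' = ΔT/ΣR = (281.18 K − 297.9 K)/7.531 = -2.22 W/m
(Negative Q' ⇒ heat flows inward; heat gain = 2.22 W/m.)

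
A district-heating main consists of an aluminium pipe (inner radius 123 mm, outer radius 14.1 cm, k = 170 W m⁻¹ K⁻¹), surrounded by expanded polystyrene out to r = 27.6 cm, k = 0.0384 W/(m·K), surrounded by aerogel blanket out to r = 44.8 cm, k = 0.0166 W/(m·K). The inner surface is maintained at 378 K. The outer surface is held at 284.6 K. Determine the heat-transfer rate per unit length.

Treat each layer as a resistance in series:
  R'_aluminium = ln(0.141/0.123)/(2πk) = 0.1366/(2π·170) = 1.279×10^-4 m·K/W
  R'_expanded polystyrene = ln(0.276/0.141)/(2πk) = 0.6716/(2π·0.0384) = 2.784 m·K/W
  R'_aerogel blanket = ln(0.448/0.276)/(2πk) = 0.4844/(2π·0.0166) = 4.644 m·K/W
ΣR = 1.279×10^-4 + 2.784 + 4.644 = 7.428 m·K/W
Q' = ΔT/ΣR = (378 K − 284.6 K)/7.428 = 12.6 W/m

Q' = 12.6 W/m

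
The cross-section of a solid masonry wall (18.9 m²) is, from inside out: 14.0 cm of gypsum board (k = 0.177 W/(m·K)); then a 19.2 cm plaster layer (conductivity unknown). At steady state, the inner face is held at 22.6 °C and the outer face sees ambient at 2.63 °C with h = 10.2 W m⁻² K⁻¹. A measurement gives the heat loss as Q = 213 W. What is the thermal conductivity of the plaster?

k = 0.217 W/m·K

ΣR = ΔT/Q = |22.6 − 2.63|/213 = 0.09376 K/W
Known resistances:
  R_gypsum board = L/(kA) = 0.140/(0.177·18.9) = 0.04185 K/W
  R_conv,out = 1/(hA) = 1/(10.2·18.9) = 0.005187 K/W
R_plaster = ΣR − ΣR_known = 0.09376 − 0.04704 = 0.04672 K/W
L/(kA) = 0.04672 ⇒ k = 0.192/(0.04672·18.9) = 0.217 W/m·K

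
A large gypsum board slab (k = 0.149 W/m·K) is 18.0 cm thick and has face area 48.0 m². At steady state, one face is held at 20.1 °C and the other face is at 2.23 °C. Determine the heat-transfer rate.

Q = kA·ΔT/L = 0.149 × 48.0 × |20.1 °C − 2.23 °C| / 0.180 = 710 W

Q = 710 W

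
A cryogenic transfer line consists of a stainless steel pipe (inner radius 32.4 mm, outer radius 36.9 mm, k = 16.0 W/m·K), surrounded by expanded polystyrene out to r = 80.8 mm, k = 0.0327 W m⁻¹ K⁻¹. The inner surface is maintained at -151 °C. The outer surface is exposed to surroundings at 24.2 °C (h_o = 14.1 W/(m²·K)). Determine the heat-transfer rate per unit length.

Q' = 44.3 W/m

Resistance network (inner→outer):
  R'_stainless steel = ln(0.0369/0.0324)/(2πk) = 0.1301/(2π·16.0) = 0.001294 m·K/W
  R'_expanded polystyrene = ln(0.0808/0.0369)/(2πk) = 0.7838/(2π·0.0327) = 3.815 m·K/W
  R'_conv,out = 1/(2πr h) = 1/(2π·0.0808·14.1) = 0.1397 m·K/W
ΣR = 0.001294 + 3.815 + 0.1397 = 3.956 m·K/W
Q' = ΔT/ΣR = (-151 °C − 24.2 °C)/3.956 = -44.3 W/m
(Negative Q' ⇒ heat flows inward; heat gain = 44.3 W/m.)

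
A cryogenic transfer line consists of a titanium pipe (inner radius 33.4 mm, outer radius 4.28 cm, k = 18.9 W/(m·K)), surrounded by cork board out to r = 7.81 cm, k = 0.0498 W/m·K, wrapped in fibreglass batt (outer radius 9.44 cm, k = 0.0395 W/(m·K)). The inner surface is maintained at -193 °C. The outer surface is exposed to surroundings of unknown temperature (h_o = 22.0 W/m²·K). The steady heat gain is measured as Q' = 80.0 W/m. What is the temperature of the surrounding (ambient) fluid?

T_out = 28.2 °C

Sum the resistances:
  R'_titanium = ln(0.0428/0.0334)/(2πk) = 0.2480/(2π·18.9) = 0.002088 m·K/W
  R'_cork board = ln(0.0781/0.0428)/(2πk) = 0.6015/(2π·0.0498) = 1.922 m·K/W
  R'_fibreglass batt = ln(0.0944/0.0781)/(2πk) = 0.1896/(2π·0.0395) = 0.7637 m·K/W
  R'_conv,out = 1/(2πr h) = 1/(2π·0.0944·22.0) = 0.07663 m·K/W
ΣR = 2.765 m·K/W
ΔT = Q'·ΣR = 80.0 × 2.765 = 221.2 K
Heat flows inward, so T_out = T_in + ΔT = -193 + 221.2 = 28.2 °C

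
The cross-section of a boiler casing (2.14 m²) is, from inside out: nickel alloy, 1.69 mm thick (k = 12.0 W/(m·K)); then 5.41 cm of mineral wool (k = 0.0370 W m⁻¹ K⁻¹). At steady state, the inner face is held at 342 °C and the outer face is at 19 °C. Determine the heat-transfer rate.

Q = 473 W

Resistance network (inner→outer):
  R_nickel alloy = L/(kA) = 0.00169/(12.0·2.14) = 6.581×10^-5 K/W
  R_mineral wool = L/(kA) = 0.0541/(0.0370·2.14) = 0.6833 K/W
ΣR = 6.581×10^-5 + 0.6833 = 0.6834 K/W
Q = ΔT/ΣR = (342 °C − 19 °C)/0.6834 = 473 W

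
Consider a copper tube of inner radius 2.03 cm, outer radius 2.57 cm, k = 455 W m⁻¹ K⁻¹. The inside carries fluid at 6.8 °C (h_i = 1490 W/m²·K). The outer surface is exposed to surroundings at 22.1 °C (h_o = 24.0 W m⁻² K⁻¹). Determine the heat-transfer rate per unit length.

Q' = 58.1 W/m

Resistance network (inner→outer):
  R'_conv,in = 1/(2πr h) = 1/(2π·0.0203·1490) = 0.005262 m·K/W
  R'_copper = ln(0.0257/0.0203)/(2πk) = 0.2359/(2π·455) = 8.251×10^-5 m·K/W
  R'_conv,out = 1/(2πr h) = 1/(2π·0.0257·24.0) = 0.2580 m·K/W
ΣR = 0.005262 + 8.251×10^-5 + 0.2580 = 0.2633 m·K/W
Q' = ΔT/ΣR = (6.8 °C − 22.1 °C)/0.2633 = -58.1 W/m
(Negative Q' ⇒ heat flows inward; heat gain = 58.1 W/m.)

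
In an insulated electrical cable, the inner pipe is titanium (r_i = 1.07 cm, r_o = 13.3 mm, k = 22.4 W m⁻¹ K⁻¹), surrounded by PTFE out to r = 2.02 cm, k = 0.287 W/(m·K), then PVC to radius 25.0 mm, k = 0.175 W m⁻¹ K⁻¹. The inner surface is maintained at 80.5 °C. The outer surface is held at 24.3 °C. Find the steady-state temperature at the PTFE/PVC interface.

T = 49.8 °C

Resistance network (inner→outer):
  R'_titanium = ln(0.0133/0.0107)/(2πk) = 0.2175/(2π·22.4) = 0.001546 m·K/W
  R'_PTFE = ln(0.0202/0.0133)/(2πk) = 0.4179/(2π·0.287) = 0.2318 m·K/W
  R'_PVC = ln(0.0250/0.0202)/(2πk) = 0.2132/(2π·0.175) = 0.1939 m·K/W
ΣR = 0.001546 + 0.2318 + 0.1939 = 0.4272 m·K/W
Q' = ΔT/ΣR = (80.5 °C − 24.3 °C)/0.4272 = 131.6 W/m
From the inner boundary to the PTFE/PVC interface, ΣR_partial = 0.2333 m·K/W.
T_interface = T_in − Q'·ΣR_partial = 80.5 °C − (131.6)(0.2333) = 49.8 °C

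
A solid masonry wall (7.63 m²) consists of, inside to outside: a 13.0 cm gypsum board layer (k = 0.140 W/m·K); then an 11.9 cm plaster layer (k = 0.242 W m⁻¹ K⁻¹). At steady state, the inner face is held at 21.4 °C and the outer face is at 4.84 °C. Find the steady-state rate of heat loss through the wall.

Q = 89.0 W

Treat each layer as a resistance in series:
  R_gypsum board = L/(kA) = 0.130/(0.140·7.63) = 0.1217 K/W
  R_plaster = L/(kA) = 0.119/(0.242·7.63) = 0.06445 K/W
ΣR = 0.1217 + 0.06445 = 0.1861 K/W
Q = ΔT/ΣR = (21.4 °C − 4.84 °C)/0.1861 = 89.0 W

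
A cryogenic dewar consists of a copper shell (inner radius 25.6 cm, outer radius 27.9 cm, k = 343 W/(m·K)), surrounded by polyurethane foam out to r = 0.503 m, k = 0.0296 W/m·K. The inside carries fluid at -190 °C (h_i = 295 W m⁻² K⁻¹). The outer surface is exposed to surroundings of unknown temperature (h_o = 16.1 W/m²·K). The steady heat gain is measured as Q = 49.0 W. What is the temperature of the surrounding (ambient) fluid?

Sum the resistances:
  R_conv,in = 1/(4πr²h) = 1/(4π·0.256²·295) = 0.004116 K/W
  R_copper = (1/0.256 − 1/0.279)/(4πk) = 0.3220/(4π·343) = 7.471×10^-5 K/W
  R_polyurethane foam = (1/0.279 − 1/0.503)/(4πk) = 1.596/(4π·0.0296) = 4.291 K/W
  R_conv,out = 1/(4πr²h) = 1/(4π·0.503²·16.1) = 0.01954 K/W
ΣR = 4.315 K/W
ΔT = Q·ΣR = 49.0 × 4.315 = 211.4 K
Heat flows inward, so T_out = T_in + ΔT = -190 + 211.4 = 21.4 °C

T_out = 21.4 °C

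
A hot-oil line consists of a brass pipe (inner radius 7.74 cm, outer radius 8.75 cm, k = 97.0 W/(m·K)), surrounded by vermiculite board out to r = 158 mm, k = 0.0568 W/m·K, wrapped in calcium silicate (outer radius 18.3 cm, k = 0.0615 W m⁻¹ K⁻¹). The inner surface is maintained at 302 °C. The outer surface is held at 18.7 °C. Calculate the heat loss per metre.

Series thermal resistances, inner to outer:
  R'_brass = ln(0.0875/0.0774)/(2πk) = 0.1227/(2π·97.0) = 2.012×10^-4 m·K/W
  R'_vermiculite board = ln(0.158/0.0875)/(2πk) = 0.5910/(2π·0.0568) = 1.656 m·K/W
  R'_calcium silicate = ln(0.183/0.158)/(2πk) = 0.1469/(2π·0.0615) = 0.3801 m·K/W
ΣR = 2.012×10^-4 + 1.656 + 0.3801 = 2.036 m·K/W
Q' = ΔT/ΣR = (302 °C − 18.7 °C)/2.036 = 139 W/m

Q' = 139 W/m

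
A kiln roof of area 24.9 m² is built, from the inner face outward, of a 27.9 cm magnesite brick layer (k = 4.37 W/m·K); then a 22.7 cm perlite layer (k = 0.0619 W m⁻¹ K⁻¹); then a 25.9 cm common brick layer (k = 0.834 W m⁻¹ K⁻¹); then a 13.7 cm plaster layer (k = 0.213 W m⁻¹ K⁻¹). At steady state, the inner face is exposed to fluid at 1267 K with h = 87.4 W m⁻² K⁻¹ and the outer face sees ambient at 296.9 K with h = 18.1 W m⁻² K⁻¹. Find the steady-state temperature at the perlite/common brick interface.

T = 503 K

Treat each layer as a resistance in series:
  R_conv,in = 1/(hA) = 1/(87.4·24.9) = 4.595×10^-4 K/W
  R_magnesite brick = L/(kA) = 0.279/(4.37·24.9) = 0.002564 K/W
  R_perlite = L/(kA) = 0.227/(0.0619·24.9) = 0.1473 K/W
  R_common brick = L/(kA) = 0.259/(0.834·24.9) = 0.01247 K/W
  R_plaster = L/(kA) = 0.137/(0.213·24.9) = 0.02583 K/W
  R_conv,out = 1/(hA) = 1/(18.1·24.9) = 0.002219 K/W
ΣR = 4.595×10^-4 + 0.002564 + 0.1473 + 0.01247 + 0.02583 + 0.002219 = 0.1908 K/W
Q = ΔT/ΣR = (1267 K − 296.9 K)/0.1908 = 5084 W
From the inner boundary to the perlite/common brick interface, ΣR_partial = 0.1503 K/W.
T_interface = T_in − Q·ΣR_partial = 1267 K − (5084)(0.1503) = 503 K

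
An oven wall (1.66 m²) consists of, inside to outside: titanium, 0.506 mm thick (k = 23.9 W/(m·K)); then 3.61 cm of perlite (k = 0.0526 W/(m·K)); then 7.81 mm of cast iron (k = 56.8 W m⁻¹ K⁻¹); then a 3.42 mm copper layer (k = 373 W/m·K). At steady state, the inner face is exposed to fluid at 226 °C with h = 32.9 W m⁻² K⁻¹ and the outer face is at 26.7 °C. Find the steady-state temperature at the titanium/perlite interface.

T = 218 °C

Series thermal resistances, inner to outer:
  R_conv,in = 1/(hA) = 1/(32.9·1.66) = 0.01831 K/W
  R_titanium = L/(kA) = 5.06×10^-4/(23.9·1.66) = 1.275×10^-5 K/W
  R_perlite = L/(kA) = 0.0361/(0.0526·1.66) = 0.4134 K/W
  R_cast iron = L/(kA) = 0.00781/(56.8·1.66) = 8.283×10^-5 K/W
  R_copper = L/(kA) = 0.00342/(373·1.66) = 5.523×10^-6 K/W
ΣR = 0.01831 + 1.275×10^-5 + 0.4134 + 8.283×10^-5 + 5.523×10^-6 = 0.4318 K/W
Q = ΔT/ΣR = (226 °C − 26.7 °C)/0.4318 = 461.6 W
From the inner boundary to the titanium/perlite interface, ΣR_partial = 0.01832 K/W.
T_interface = T_in − Q·ΣR_partial = 226 °C − (461.6)(0.01832) = 218 °C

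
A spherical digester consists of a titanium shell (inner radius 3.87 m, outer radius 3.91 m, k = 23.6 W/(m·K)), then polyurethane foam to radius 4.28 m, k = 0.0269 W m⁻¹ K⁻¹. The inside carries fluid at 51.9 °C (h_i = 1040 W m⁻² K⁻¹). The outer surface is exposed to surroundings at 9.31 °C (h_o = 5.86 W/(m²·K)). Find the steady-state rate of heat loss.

Series thermal resistances, inner to outer:
  R_conv,in = 1/(4πr²h) = 1/(4π·3.87²·1040) = 5.109×10^-6 K/W
  R_titanium = (1/3.87 − 1/3.91)/(4πk) = 0.002643/(4π·23.6) = 8.914×10^-6 K/W
  R_polyurethane foam = (1/3.91 − 1/4.28)/(4πk) = 0.02211/(4π·0.0269) = 0.06541 K/W
  R_conv,out = 1/(4πr²h) = 1/(4π·4.28²·5.86) = 7.413×10^-4 K/W
ΣR = 5.109×10^-6 + 8.914×10^-6 + 0.06541 + 7.413×10^-4 = 0.06617 K/W
Q = ΔT/ΣR = (51.9 °C − 9.31 °C)/0.06617 = 644 W

Q = 644 W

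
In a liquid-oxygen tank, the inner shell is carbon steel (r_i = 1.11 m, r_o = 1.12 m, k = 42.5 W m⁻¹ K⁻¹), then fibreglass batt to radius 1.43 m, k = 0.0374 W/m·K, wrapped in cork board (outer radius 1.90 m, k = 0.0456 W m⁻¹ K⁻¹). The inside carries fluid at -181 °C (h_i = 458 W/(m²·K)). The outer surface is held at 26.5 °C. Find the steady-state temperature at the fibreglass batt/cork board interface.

Series thermal resistances, inner to outer:
  R_conv,in = 1/(4πr²h) = 1/(4π·1.11²·458) = 1.410×10^-4 K/W
  R_carbon steel = (1/1.11 − 1/1.12)/(4πk) = 0.008044/(4π·42.5) = 1.506×10^-5 K/W
  R_fibreglass batt = (1/1.12 − 1/1.43)/(4πk) = 0.1936/(4π·0.0374) = 0.4118 K/W
  R_cork board = (1/1.43 − 1/1.90)/(4πk) = 0.1730/(4π·0.0456) = 0.3019 K/W
ΣR = 1.410×10^-4 + 1.506×10^-5 + 0.4118 + 0.3019 = 0.7139 K/W
Q = ΔT/ΣR = (-181 °C − 26.5 °C)/0.7139 = -290.7 W
From the inner boundary to the fibreglass batt/cork board interface, ΣR_partial = 0.4120 K/W.
T_interface = T_in − Q·ΣR_partial = -181 °C − (-290.7)(0.4120) = -61.2 °C

T = -61.2 °C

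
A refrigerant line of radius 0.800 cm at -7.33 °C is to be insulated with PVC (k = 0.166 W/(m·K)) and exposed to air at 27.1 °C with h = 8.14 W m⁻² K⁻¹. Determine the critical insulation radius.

For a cylinder, r_cr = k_ins/h = 0.166/8.14 = 0.0204 m = 2.04 cm

r_cr = 2.04 cm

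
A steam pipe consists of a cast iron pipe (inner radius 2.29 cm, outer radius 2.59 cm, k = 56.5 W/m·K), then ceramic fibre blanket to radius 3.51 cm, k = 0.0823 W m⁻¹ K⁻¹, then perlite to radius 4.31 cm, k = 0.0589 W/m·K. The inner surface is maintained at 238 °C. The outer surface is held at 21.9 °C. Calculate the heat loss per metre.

Q' = 189 W/m

Treat each layer as a resistance in series:
  R'_cast iron = ln(0.0259/0.0229)/(2πk) = 0.1231/(2π·56.5) = 3.468×10^-4 m·K/W
  R'_ceramic fibre blanket = ln(0.0351/0.0259)/(2πk) = 0.3040/(2π·0.0823) = 0.5878 m·K/W
  R'_perlite = ln(0.0431/0.0351)/(2πk) = 0.2053/(2π·0.0589) = 0.5548 m·K/W
ΣR = 3.468×10^-4 + 0.5878 + 0.5548 = 1.143 m·K/W
Q' = ΔT/ΣR = (238 °C − 21.9 °C)/1.143 = 189 W/m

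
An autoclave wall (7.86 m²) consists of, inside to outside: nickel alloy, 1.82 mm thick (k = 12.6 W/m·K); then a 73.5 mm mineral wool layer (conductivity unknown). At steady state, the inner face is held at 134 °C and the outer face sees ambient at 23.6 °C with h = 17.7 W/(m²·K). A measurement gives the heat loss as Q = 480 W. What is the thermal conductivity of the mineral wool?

ΣR = ΔT/Q = |134 − 23.6|/480 = 0.2300 K/W
Known resistances:
  R_nickel alloy = L/(kA) = 0.00182/(12.6·7.86) = 1.838×10^-5 K/W
  R_conv,out = 1/(hA) = 1/(17.7·7.86) = 0.007188 K/W
R_mineral wool = ΣR − ΣR_known = 0.2300 − 0.007206 = 0.2228 K/W
L/(kA) = 0.2228 ⇒ k = 0.0735/(0.2228·7.86) = 0.0420 W/m·K

k = 0.0420 W/m·K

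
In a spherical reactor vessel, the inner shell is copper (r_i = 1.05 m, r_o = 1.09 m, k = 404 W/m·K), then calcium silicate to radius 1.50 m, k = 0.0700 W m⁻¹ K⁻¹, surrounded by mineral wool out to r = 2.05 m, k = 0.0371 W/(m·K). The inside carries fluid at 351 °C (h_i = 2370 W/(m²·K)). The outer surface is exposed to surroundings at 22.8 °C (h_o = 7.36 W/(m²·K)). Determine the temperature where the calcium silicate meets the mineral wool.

Resistance network (inner→outer):
  R_conv,in = 1/(4πr²h) = 1/(4π·1.05²·2370) = 3.046×10^-5 K/W
  R_copper = (1/1.05 − 1/1.09)/(4πk) = 0.03495/(4π·404) = 6.884×10^-6 K/W
  R_calcium silicate = (1/1.09 − 1/1.50)/(4πk) = 0.2508/(4π·0.0700) = 0.2851 K/W
  R_mineral wool = (1/1.50 − 1/2.05)/(4πk) = 0.1789/(4π·0.0371) = 0.3836 K/W
  R_conv,out = 1/(4πr²h) = 1/(4π·2.05²·7.36) = 0.002573 K/W
ΣR = 3.046×10^-5 + 6.884×10^-6 + 0.2851 + 0.3836 + 0.002573 = 0.6713 K/W
Q = ΔT/ΣR = (351 °C − 22.8 °C)/0.6713 = 488.9 W
From the inner boundary to the calcium silicate/mineral wool interface, ΣR_partial = 0.2851 K/W.
T_interface = T_in − Q·ΣR_partial = 351 °C − (488.9)(0.2851) = 212 °C

T = 212 °C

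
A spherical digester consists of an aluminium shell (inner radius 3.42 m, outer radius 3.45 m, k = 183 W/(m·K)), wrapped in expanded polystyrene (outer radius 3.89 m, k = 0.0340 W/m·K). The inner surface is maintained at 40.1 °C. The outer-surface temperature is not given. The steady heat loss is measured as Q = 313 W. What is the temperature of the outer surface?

T_out = 16.1 °C

Series resistances:
  R_aluminium = (1/3.42 − 1/3.45)/(4πk) = 0.002543/(4π·183) = 1.106×10^-6 K/W
  R_expanded polystyrene = (1/3.45 − 1/3.89)/(4πk) = 0.03279/(4π·0.0340) = 0.07674 K/W
ΣR = 0.07674 K/W
ΔT = Q·ΣR = 313 × 0.07674 = 24.02 K
Heat flows outward, so T_out = T_in − ΔT = 40.1 − 24.02 = 16.1 °C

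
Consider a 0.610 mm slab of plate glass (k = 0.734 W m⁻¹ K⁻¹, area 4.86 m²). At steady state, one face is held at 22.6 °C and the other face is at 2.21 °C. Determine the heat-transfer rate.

Q = kA·ΔT/L = 0.734 × 4.86 × |22.6 °C − 2.21 °C| / 6.10×10^-4 = 1.19×10^5 W

Q = 119 kW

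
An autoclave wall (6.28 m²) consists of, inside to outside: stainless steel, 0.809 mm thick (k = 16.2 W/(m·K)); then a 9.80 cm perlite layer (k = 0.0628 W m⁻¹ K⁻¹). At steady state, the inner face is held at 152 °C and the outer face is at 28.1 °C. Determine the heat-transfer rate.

Resistance network (inner→outer):
  R_stainless steel = L/(kA) = 8.09×10^-4/(16.2·6.28) = 7.952×10^-6 K/W
  R_perlite = L/(kA) = 0.0980/(0.0628·6.28) = 0.2485 K/W
ΣR = 7.952×10^-6 + 0.2485 = 0.2485 K/W
Q = ΔT/ΣR = (152 °C − 28.1 °C)/0.2485 = 499 W

Q = 499 W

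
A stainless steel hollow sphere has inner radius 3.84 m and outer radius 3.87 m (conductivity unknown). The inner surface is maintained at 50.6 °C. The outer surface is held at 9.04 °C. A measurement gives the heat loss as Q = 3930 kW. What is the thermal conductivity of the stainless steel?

ΣR = ΔT/Q = |50.6 − 9.04|/3.93×10^6 = 1.058×10^-5 K/W
(1/r₁−1/r₂)/(4πk) = 1.058×10^-5 ⇒ k = 0.002019/(4π·1.058×10^-5) = 15.2 W/m·K

k = 15.2 W/m·K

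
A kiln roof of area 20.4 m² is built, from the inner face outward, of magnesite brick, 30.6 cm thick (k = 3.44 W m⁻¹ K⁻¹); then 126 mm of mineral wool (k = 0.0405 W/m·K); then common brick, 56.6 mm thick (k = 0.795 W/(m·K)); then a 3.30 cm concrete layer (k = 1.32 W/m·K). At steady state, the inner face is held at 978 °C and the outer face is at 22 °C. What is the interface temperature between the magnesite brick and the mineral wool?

T = 952 °C

Treat each layer as a resistance in series:
  R_magnesite brick = L/(kA) = 0.306/(3.44·20.4) = 0.004360 K/W
  R_mineral wool = L/(kA) = 0.126/(0.0405·20.4) = 0.1525 K/W
  R_common brick = L/(kA) = 0.0566/(0.795·20.4) = 0.003490 K/W
  R_concrete = L/(kA) = 0.0330/(1.32·20.4) = 0.001225 K/W
ΣR = 0.004360 + 0.1525 + 0.003490 + 0.001225 = 0.1616 K/W
Q = ΔT/ΣR = (978 °C − 22 °C)/0.1616 = 5916 W
From the inner boundary to the magnesite brick/mineral wool interface, ΣR_partial = 0.004360 K/W.
T_interface = T_in − Q·ΣR_partial = 978 °C − (5916)(0.004360) = 952 °C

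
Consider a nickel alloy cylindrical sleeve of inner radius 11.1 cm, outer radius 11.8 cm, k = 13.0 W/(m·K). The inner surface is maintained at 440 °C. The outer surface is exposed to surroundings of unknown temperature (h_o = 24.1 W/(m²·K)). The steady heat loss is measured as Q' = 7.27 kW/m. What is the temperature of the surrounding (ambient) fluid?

T_out = 27.7 °C

Sum the resistances:
  R'_nickel alloy = ln(0.118/0.111)/(2πk) = 0.06115/(2π·13.0) = 7.487×10^-4 m·K/W
  R'_conv,out = 1/(2πr h) = 1/(2π·0.118·24.1) = 0.05597 m·K/W
ΣR = 0.05671 m·K/W
ΔT = Q'·ΣR = 7270 × 0.05671 = 412.3 K
Heat flows outward, so T_out = T_in − ΔT = 440 − 412.3 = 27.7 °C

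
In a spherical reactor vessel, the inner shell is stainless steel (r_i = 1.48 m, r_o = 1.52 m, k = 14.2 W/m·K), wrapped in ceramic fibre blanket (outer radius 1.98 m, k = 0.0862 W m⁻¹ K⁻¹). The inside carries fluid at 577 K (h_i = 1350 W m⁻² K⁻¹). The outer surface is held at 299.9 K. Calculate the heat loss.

Q = 1960 W

Series thermal resistances, inner to outer:
  R_conv,in = 1/(4πr²h) = 1/(4π·1.48²·1350) = 2.691×10^-5 K/W
  R_stainless steel = (1/1.48 − 1/1.52)/(4πk) = 0.01778/(4π·14.2) = 9.965×10^-5 K/W
  R_ceramic fibre blanket = (1/1.52 − 1/1.98)/(4πk) = 0.1528/(4π·0.0862) = 0.1411 K/W
ΣR = 2.691×10^-5 + 9.965×10^-5 + 0.1411 = 0.1412 K/W
Q = ΔT/ΣR = (577 K − 299.9 K)/0.1412 = 1960 W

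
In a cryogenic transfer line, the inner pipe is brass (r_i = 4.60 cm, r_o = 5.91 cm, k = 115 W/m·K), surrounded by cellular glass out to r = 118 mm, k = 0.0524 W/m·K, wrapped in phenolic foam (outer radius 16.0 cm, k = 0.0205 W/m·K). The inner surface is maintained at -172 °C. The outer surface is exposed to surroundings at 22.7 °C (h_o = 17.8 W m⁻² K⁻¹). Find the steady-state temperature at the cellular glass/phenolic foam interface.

T = -81.5 °C

Treat each layer as a resistance in series:
  R'_brass = ln(0.0591/0.0460)/(2πk) = 0.2506/(2π·115) = 3.468×10^-4 m·K/W
  R'_cellular glass = ln(0.118/0.0591)/(2πk) = 0.6915/(2π·0.0524) = 2.100 m·K/W
  R'_phenolic foam = ln(0.160/0.118)/(2πk) = 0.3045/(2π·0.0205) = 2.364 m·K/W
  R'_conv,out = 1/(2πr h) = 1/(2π·0.160·17.8) = 0.05588 m·K/W
ΣR = 3.468×10^-4 + 2.100 + 2.364 + 0.05588 = 4.520 m·K/W
Q' = ΔT/ΣR = (-172 °C − 22.7 °C)/4.520 = -43.08 W/m
From the inner boundary to the cellular glass/phenolic foam interface, ΣR_partial = 2.100 m·K/W.
T_interface = T_in − Q'·ΣR_partial = -172 °C − (-43.08)(2.100) = -81.5 °C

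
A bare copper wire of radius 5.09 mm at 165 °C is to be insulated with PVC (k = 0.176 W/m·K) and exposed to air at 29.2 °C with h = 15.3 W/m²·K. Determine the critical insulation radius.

For a cylinder, r_cr = k_ins/h = 0.176/15.3 = 0.0115 m = 1.15 cm

r_cr = 1.15 cm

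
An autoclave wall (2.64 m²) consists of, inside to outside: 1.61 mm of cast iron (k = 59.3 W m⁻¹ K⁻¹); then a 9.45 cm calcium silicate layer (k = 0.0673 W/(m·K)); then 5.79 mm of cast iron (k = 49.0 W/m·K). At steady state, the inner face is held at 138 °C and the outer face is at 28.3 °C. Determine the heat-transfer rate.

Q = 206 W

Series thermal resistances, inner to outer:
  R_cast iron = L/(kA) = 0.00161/(59.3·2.64) = 1.028×10^-5 K/W
  R_calcium silicate = L/(kA) = 0.0945/(0.0673·2.64) = 0.5319 K/W
  R_cast iron = L/(kA) = 0.00579/(49.0·2.64) = 4.476×10^-5 K/W
ΣR = 1.028×10^-5 + 0.5319 + 4.476×10^-5 = 0.5320 K/W
Q = ΔT/ΣR = (138 °C − 28.3 °C)/0.5320 = 206 W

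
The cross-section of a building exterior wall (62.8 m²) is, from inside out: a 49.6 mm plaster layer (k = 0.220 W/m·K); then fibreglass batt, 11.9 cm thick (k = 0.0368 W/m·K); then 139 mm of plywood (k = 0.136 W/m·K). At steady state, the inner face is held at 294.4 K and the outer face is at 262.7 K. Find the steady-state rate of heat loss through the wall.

Q = 444 W

Resistance network (inner→outer):
  R_plaster = L/(kA) = 0.0496/(0.220·62.8) = 0.003590 K/W
  R_fibreglass batt = L/(kA) = 0.119/(0.0368·62.8) = 0.05149 K/W
  R_plywood = L/(kA) = 0.139/(0.136·62.8) = 0.01627 K/W
ΣR = 0.003590 + 0.05149 + 0.01627 = 0.07135 K/W
Q = ΔT/ΣR = (294.4 K − 262.7 K)/0.07135 = 444 W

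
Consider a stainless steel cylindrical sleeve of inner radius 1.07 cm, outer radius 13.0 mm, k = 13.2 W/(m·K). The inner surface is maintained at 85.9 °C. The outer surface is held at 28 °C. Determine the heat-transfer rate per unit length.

Q' = 24700 W/m

Q' = 2πk·ΔT/ln(r₂/r₁) = 2π × 13.2 × 57.9 / ln(0.0130/0.0107) = 24700 W/m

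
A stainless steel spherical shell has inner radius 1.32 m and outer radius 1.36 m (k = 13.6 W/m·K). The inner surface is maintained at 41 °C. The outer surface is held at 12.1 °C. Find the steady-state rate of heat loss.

Q = 4πk·ΔT/(1/r₁ − 1/r₂) = 4π × 13.6 × 28.9 / (1/1.32 − 1/1.36) = 2.22×10^5 W

Q = 222 kW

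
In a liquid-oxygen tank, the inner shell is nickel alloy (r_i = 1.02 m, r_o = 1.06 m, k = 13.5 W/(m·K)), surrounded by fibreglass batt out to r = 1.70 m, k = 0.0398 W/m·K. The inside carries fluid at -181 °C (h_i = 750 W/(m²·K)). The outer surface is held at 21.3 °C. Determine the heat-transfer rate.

Treat each layer as a resistance in series:
  R_conv,in = 1/(4πr²h) = 1/(4π·1.02²·750) = 1.020×10^-4 K/W
  R_nickel alloy = (1/1.02 − 1/1.06)/(4πk) = 0.03700/(4π·13.5) = 2.181×10^-4 K/W
  R_fibreglass batt = (1/1.06 − 1/1.70)/(4πk) = 0.3552/(4π·0.0398) = 0.7101 K/W
ΣR = 1.020×10^-4 + 2.181×10^-4 + 0.7101 = 0.7104 K/W
Q = ΔT/ΣR = (-181 °C − 21.3 °C)/0.7104 = -285 W
(Negative Q ⇒ heat flows inward; heat gain = 285 W.)

Q = 285 W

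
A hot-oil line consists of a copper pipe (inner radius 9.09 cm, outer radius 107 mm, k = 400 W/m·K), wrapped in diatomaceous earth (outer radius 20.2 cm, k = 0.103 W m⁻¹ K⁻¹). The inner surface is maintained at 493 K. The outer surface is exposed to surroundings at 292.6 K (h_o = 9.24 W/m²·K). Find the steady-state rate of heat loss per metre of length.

Resistance network (inner→outer):
  R'_copper = ln(0.107/0.0909)/(2πk) = 0.1631/(2π·400) = 6.488×10^-5 m·K/W
  R'_diatomaceous earth = ln(0.202/0.107)/(2πk) = 0.6354/(2π·0.103) = 0.9819 m·K/W
  R'_conv,out = 1/(2πr h) = 1/(2π·0.202·9.24) = 0.08527 m·K/W
ΣR = 6.488×10^-5 + 0.9819 + 0.08527 = 1.067 m·K/W
Q' = ΔT/ΣR = (493 K − 292.6 K)/1.067 = 188 W/m

Q' = 188 W/m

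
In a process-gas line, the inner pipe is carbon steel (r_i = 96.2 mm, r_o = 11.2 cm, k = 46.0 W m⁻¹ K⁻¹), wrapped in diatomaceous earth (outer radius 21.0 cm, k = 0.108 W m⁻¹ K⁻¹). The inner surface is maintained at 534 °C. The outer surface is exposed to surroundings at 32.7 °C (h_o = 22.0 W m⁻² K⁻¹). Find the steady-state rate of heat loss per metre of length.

Q' = 521 W/m

Series thermal resistances, inner to outer:
  R'_carbon steel = ln(0.112/0.0962)/(2πk) = 0.1521/(2π·46.0) = 5.261×10^-4 m·K/W
  R'_diatomaceous earth = ln(0.210/0.112)/(2πk) = 0.6286/(2π·0.108) = 0.9264 m·K/W
  R'_conv,out = 1/(2πr h) = 1/(2π·0.210·22.0) = 0.03445 m·K/W
ΣR = 5.261×10^-4 + 0.9264 + 0.03445 = 0.9614 m·K/W
Q' = ΔT/ΣR = (534 °C − 32.7 °C)/0.9614 = 521 W/m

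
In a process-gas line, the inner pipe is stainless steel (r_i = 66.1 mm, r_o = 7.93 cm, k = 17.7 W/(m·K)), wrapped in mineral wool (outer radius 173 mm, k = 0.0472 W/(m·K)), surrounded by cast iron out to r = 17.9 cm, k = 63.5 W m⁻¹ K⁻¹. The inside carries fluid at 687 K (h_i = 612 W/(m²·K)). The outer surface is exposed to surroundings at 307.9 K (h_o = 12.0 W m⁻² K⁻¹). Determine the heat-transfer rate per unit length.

Q' = 140 W/m

Series thermal resistances, inner to outer:
  R'_conv,in = 1/(2πr h) = 1/(2π·0.0661·612) = 0.003934 m·K/W
  R'_stainless steel = ln(0.0793/0.0661)/(2πk) = 0.1821/(2π·17.7) = 0.001637 m·K/W
  R'_mineral wool = ln(0.173/0.0793)/(2πk) = 0.7801/(2π·0.0472) = 2.630 m·K/W
  R'_cast iron = ln(0.179/0.173)/(2πk) = 0.03409/(2π·63.5) = 8.545×10^-5 m·K/W
  R'_conv,out = 1/(2πr h) = 1/(2π·0.179·12.0) = 0.07409 m·K/W
ΣR = 0.003934 + 0.001637 + 2.630 + 8.545×10^-5 + 0.07409 = 2.710 m·K/W
Q' = ΔT/ΣR = (687 K − 307.9 K)/2.710 = 140 W/m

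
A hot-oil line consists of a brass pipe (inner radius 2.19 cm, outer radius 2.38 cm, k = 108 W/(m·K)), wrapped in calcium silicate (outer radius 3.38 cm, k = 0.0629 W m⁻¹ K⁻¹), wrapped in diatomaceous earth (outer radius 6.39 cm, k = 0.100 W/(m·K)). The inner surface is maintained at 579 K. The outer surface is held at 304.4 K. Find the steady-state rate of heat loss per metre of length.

Q' = 144 W/m

Series thermal resistances, inner to outer:
  R'_brass = ln(0.0238/0.0219)/(2πk) = 0.08320/(2π·108) = 1.226×10^-4 m·K/W
  R'_calcium silicate = ln(0.0338/0.0238)/(2πk) = 0.3508/(2π·0.0629) = 0.8876 m·K/W
  R'_diatomaceous earth = ln(0.0639/0.0338)/(2πk) = 0.6369/(2π·0.100) = 1.014 m·K/W
ΣR = 1.226×10^-4 + 0.8876 + 1.014 = 1.902 m·K/W
Q' = ΔT/ΣR = (579 K − 304.4 K)/1.902 = 144 W/m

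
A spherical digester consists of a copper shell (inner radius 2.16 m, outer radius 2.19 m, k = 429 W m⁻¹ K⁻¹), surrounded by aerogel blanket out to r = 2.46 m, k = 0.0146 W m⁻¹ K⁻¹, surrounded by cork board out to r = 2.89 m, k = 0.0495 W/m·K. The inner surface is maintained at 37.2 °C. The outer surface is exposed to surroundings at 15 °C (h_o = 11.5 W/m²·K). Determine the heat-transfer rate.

Q = 59.8 W

Resistance network (inner→outer):
  R_copper = (1/2.16 − 1/2.19)/(4πk) = 0.006342/(4π·429) = 1.176×10^-6 K/W
  R_aerogel blanket = (1/2.19 − 1/2.46)/(4πk) = 0.05012/(4π·0.0146) = 0.2732 K/W
  R_cork board = (1/2.46 − 1/2.89)/(4πk) = 0.06048/(4π·0.0495) = 0.09723 K/W
  R_conv,out = 1/(4πr²h) = 1/(4π·2.89²·11.5) = 8.285×10^-4 K/W
ΣR = 1.176×10^-6 + 0.2732 + 0.09723 + 8.285×10^-4 = 0.3713 K/W
Q = ΔT/ΣR = (37.2 °C − 15 °C)/0.3713 = 59.8 W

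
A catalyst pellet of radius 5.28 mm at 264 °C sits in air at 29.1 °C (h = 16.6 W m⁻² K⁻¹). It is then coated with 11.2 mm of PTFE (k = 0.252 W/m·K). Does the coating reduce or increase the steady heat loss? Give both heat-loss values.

increases: 1.37 → 4.03 W

Critical radius for a sphere: r_cr = 2k/h = 0.0304 m = 3.04 cm.
Outer radius after coating: r₂ = 0.00528 + 0.0112 = 0.01648 m.
Since r₁ < r_cr and r₂ ≤ r_cr, the coating moves toward the maximum at r_cr — heat loss rises.
Bare: R = 1/(4πr₁²h) = 172.0 K/W; Q = 234.9/172.0 = 1.37 W.
Coated: R = R_cond + R_conv = 58.30 K/W; Q = 234.9/58.30 = 4.03 W.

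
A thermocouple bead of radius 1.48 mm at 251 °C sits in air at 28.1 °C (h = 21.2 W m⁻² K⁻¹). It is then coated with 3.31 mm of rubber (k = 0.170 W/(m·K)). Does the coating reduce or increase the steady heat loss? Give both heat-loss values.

Critical radius for a sphere: r_cr = 2k/h = 0.0160 m = 1.60 cm.
Outer radius after coating: r₂ = 0.00148 + 0.00331 = 0.00479 m.
Since r₁ < r_cr and r₂ ≤ r_cr, the coating moves toward the maximum at r_cr — heat loss rises.
Bare: R = 1/(4πr₁²h) = 1714 K/W; Q = 222.9/1714 = 0.130 W.
Coated: R = R_cond + R_conv = 382.2 K/W; Q = 222.9/382.2 = 0.583 W.

increases: 0.130 → 0.583 W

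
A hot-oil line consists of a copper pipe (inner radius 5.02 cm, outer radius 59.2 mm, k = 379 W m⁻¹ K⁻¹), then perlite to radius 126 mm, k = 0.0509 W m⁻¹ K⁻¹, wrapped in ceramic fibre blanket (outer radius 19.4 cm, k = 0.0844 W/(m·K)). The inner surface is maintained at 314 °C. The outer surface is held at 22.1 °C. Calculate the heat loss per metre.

Q' = 91.9 W/m

Series thermal resistances, inner to outer:
  R'_copper = ln(0.0592/0.0502)/(2πk) = 0.1649/(2π·379) = 6.925×10^-5 m·K/W
  R'_perlite = ln(0.126/0.0592)/(2πk) = 0.7554/(2π·0.0509) = 2.362 m·K/W
  R'_ceramic fibre blanket = ln(0.194/0.126)/(2πk) = 0.4316/(2π·0.0844) = 0.8138 m·K/W
ΣR = 6.925×10^-5 + 2.362 + 0.8138 = 3.176 m·K/W
Q' = ΔT/ΣR = (314 °C − 22.1 °C)/3.176 = 91.9 W/m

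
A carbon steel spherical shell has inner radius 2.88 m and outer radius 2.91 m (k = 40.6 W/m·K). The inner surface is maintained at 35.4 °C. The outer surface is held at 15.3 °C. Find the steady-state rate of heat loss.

Q = 4πk·ΔT/(1/r₁ − 1/r₂) = 4π × 40.6 × 20.1 / (1/2.88 − 1/2.91) = 2.86×10^6 W

Q = 2860 kW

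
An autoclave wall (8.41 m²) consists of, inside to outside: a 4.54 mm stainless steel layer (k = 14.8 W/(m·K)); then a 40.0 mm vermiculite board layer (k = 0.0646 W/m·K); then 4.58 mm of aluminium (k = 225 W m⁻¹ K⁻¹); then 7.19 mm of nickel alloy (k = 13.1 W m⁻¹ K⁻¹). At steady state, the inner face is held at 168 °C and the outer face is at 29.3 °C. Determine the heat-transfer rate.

Series thermal resistances, inner to outer:
  R_stainless steel = L/(kA) = 0.00454/(14.8·8.41) = 3.648×10^-5 K/W
  R_vermiculite board = L/(kA) = 0.0400/(0.0646·8.41) = 0.07363 K/W
  R_aluminium = L/(kA) = 0.00458/(225·8.41) = 2.420×10^-6 K/W
  R_nickel alloy = L/(kA) = 0.00719/(13.1·8.41) = 6.526×10^-5 K/W
ΣR = 3.648×10^-5 + 0.07363 + 2.420×10^-6 + 6.526×10^-5 = 0.07373 K/W
Q = ΔT/ΣR = (168 °C − 29.3 °C)/0.07373 = 1880 W

Q = 1880 W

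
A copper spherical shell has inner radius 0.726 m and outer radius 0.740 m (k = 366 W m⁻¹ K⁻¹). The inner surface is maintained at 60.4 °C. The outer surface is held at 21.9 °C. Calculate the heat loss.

Q = 4πk·ΔT/(1/r₁ − 1/r₂) = 4π × 366 × 38.5 / (1/0.726 − 1/0.740) = 6.80×10^6 W

Q = 6800 kW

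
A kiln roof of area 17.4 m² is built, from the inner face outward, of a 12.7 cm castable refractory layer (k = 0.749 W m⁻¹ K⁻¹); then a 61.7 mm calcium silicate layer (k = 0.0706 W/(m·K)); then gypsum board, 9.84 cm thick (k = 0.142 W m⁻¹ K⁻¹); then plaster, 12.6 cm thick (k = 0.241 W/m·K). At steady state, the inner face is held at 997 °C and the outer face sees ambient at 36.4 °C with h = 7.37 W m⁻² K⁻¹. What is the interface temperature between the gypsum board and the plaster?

Resistance network (inner→outer):
  R_castable refractory = L/(kA) = 0.127/(0.749·17.4) = 0.009745 K/W
  R_calcium silicate = L/(kA) = 0.0617/(0.0706·17.4) = 0.05023 K/W
  R_gypsum board = L/(kA) = 0.0984/(0.142·17.4) = 0.03983 K/W
  R_plaster = L/(kA) = 0.126/(0.241·17.4) = 0.03005 K/W
  R_conv,out = 1/(hA) = 1/(7.37·17.4) = 0.007798 K/W
ΣR = 0.009745 + 0.05023 + 0.03983 + 0.03005 + 0.007798 = 0.1377 K/W
Q = ΔT/ΣR = (997 °C − 36.4 °C)/0.1377 = 6976 W
From the inner boundary to the gypsum board/plaster interface, ΣR_partial = 0.09980 K/W.
T_interface = T_in − Q·ΣR_partial = 997 °C − (6976)(0.09980) = 301 °C

T = 301 °C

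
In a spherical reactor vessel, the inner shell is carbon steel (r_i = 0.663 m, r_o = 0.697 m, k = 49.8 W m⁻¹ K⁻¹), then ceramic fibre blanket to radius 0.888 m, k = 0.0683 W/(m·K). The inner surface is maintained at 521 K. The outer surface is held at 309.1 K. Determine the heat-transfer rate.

Q = 589 W

Resistance network (inner→outer):
  R_carbon steel = (1/0.663 − 1/0.697)/(4πk) = 0.07358/(4π·49.8) = 1.176×10^-4 K/W
  R_ceramic fibre blanket = (1/0.697 − 1/0.888)/(4πk) = 0.3086/(4π·0.0683) = 0.3595 K/W
ΣR = 1.176×10^-4 + 0.3595 = 0.3596 K/W
Q = ΔT/ΣR = (521 K − 309.1 K)/0.3596 = 589 W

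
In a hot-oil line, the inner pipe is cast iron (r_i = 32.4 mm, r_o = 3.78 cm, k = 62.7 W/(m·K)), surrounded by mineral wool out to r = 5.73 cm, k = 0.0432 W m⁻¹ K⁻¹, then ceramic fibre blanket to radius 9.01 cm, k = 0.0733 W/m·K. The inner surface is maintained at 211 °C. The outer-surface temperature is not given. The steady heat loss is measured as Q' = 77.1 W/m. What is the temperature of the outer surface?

T_out = 17.0 °C

Sum the resistances:
  R'_cast iron = ln(0.0378/0.0324)/(2πk) = 0.1542/(2π·62.7) = 3.913×10^-4 m·K/W
  R'_mineral wool = ln(0.0573/0.0378)/(2πk) = 0.4160/(2π·0.0432) = 1.533 m·K/W
  R'_ceramic fibre blanket = ln(0.0901/0.0573)/(2πk) = 0.4526/(2π·0.0733) = 0.9828 m·K/W
ΣR = 2.516 m·K/W
ΔT = Q'·ΣR = 77.1 × 2.516 = 194.0 K
Heat flows outward, so T_out = T_in − ΔT = 211 − 194.0 = 17.0 °C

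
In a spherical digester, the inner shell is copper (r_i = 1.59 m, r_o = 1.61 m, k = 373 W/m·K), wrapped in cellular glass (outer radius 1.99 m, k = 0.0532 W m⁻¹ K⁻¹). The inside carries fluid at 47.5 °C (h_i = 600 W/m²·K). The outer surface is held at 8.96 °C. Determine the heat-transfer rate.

Series thermal resistances, inner to outer:
  R_conv,in = 1/(4πr²h) = 1/(4π·1.59²·600) = 5.246×10^-5 K/W
  R_copper = (1/1.59 − 1/1.61)/(4πk) = 0.007813/(4π·373) = 1.667×10^-6 K/W
  R_cellular glass = (1/1.61 − 1/1.99)/(4πk) = 0.1186/(4π·0.0532) = 0.1774 K/W
ΣR = 5.246×10^-5 + 1.667×10^-6 + 0.1774 = 0.1775 K/W
Q = ΔT/ΣR = (47.5 °C − 8.96 °C)/0.1775 = 217 W

Q = 217 W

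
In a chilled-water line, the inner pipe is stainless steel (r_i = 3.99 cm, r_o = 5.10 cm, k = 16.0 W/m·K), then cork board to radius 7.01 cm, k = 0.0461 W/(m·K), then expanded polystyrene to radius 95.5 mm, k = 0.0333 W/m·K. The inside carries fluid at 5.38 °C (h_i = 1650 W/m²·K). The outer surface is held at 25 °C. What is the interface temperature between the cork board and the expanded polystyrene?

Treat each layer as a resistance in series:
  R'_conv,in = 1/(2πr h) = 1/(2π·0.0399·1650) = 0.002417 m·K/W
  R'_stainless steel = ln(0.0510/0.0399)/(2πk) = 0.2454/(2π·16.0) = 0.002442 m·K/W
  R'_cork board = ln(0.0701/0.0510)/(2πk) = 0.3181/(2π·0.0461) = 1.098 m·K/W
  R'_expanded polystyrene = ln(0.0955/0.0701)/(2πk) = 0.3092/(2π·0.0333) = 1.478 m·K/W
ΣR = 0.002417 + 0.002442 + 1.098 + 1.478 = 2.581 m·K/W
Q' = ΔT/ΣR = (5.38 °C − 25 °C)/2.581 = -7.602 W/m
From the inner boundary to the cork board/expanded polystyrene interface, ΣR_partial = 1.103 m·K/W.
T_interface = T_in − Q'·ΣR_partial = 5.38 °C − (-7.602)(1.103) = 13.8 °C

T = 13.8 °C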